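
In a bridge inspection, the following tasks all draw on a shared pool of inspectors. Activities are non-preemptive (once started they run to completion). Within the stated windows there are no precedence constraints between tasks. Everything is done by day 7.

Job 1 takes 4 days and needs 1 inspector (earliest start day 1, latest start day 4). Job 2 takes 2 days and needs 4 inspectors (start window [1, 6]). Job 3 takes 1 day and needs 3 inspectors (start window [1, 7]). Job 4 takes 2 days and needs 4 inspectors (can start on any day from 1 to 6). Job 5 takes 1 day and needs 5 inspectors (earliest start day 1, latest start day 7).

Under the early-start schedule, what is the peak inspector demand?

17

Early-start schedule: Job 1@1, Job 2@1, Job 3@1, Job 4@1, Job 5@1.
Load per day: day 1: 17, day 2: 9, day 3: 1, day 4: 1, day 5: 0, day 6: 0, day 7: 0.
Peak is 17.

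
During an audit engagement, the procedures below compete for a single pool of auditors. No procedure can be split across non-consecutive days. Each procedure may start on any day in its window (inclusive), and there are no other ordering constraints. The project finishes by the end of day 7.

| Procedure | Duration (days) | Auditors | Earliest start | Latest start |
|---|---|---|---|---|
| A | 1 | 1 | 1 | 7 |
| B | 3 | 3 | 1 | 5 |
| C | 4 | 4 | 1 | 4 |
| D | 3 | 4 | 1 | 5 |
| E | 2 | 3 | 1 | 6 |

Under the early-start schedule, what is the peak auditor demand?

15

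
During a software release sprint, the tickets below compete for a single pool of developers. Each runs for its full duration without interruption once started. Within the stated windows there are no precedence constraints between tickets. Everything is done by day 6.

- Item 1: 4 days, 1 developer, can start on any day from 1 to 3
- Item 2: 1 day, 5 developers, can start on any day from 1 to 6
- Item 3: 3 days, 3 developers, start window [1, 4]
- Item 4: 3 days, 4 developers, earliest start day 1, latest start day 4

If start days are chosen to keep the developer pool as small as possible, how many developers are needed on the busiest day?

8

Early-start (Item 1@1, Item 2@1, Item 3@1, Item 4@1) gives peak 13: d1:13  d2:8  d3:8  d4:1  d5:0  d6:0.
Shift Item 3→2, Item 4→2.
Schedule Item 1@1, Item 2@1, Item 3@2, Item 4@2: d1:6  d2:8  d3:8  d4:8  d5:0  d6:0 — peak 8.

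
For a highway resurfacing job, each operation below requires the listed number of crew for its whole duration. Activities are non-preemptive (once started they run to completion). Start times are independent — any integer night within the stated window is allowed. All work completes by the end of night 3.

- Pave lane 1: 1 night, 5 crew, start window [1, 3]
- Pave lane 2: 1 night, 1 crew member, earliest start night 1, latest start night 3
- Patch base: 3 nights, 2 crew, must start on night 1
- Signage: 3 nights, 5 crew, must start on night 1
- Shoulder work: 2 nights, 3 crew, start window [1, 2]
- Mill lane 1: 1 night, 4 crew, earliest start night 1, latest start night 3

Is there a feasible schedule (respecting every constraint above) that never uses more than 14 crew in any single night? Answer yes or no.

Schedule Pave lane 1@1, Pave lane 2@1, Patch base@1, Signage@1, Shoulder work@2, Mill lane 1@2: n1:13  n2:14  n3:10 — peak 14 ≤ 14.

yes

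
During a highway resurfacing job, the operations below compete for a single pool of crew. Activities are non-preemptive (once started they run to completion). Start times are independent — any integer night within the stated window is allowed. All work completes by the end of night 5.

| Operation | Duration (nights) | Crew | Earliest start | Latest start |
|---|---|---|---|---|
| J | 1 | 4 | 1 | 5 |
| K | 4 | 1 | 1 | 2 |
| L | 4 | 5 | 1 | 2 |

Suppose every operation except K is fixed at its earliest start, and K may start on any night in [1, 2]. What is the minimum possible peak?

K@1: n1:10  n2:6  n3:6  n4:6  n5:0 → peak 10
K@2: n1:9  n2:6  n3:6  n4:6  n5:1 → peak 9
Best is K@2, peak 9.

9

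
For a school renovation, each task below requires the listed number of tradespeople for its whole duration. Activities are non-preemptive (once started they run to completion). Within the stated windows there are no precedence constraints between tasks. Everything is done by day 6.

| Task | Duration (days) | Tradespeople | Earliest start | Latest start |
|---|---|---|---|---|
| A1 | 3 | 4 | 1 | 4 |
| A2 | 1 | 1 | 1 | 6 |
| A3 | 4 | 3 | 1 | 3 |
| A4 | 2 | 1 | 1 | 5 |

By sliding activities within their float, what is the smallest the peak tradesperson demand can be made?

7

Early-start (A1@1, A2@1, A3@1, A4@1) gives peak 9: d1:9  d2:8  d3:7  d4:3  d5:0  d6:0.
Shift A3→2, A4→4.
Schedule A1@1, A2@1, A3@2, A4@4: d1:5  d2:7  d3:7  d4:4  d5:4  d6:0 — peak 7.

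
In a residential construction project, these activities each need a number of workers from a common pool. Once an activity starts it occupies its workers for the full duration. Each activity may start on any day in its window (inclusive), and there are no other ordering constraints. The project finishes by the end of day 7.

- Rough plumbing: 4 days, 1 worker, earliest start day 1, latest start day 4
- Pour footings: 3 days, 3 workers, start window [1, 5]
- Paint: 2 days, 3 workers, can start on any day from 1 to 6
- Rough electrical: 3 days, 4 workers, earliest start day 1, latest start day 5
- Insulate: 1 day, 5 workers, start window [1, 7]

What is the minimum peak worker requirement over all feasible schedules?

6

Early-start (Rough plumbing@1, Pour footings@1, Paint@1, Rough electrical@1, Insulate@1) gives peak 16: d1:16  d2:11  d3:8  d4:1  d5:0  d6:0  d7:0.
Shift Pour footings→4, Paint→5, Insulate→7.
Schedule Rough plumbing@1, Pour footings@4, Paint@5, Rough electrical@1, Insulate@7: d1:5  d2:5  d3:5  d4:4  d5:6  d6:6  d7:5 — peak 6.
Total worker-days = 36 over 7 days ⇒ peak ≥ ⌈36/7⌉ = 6, so 6 is optimal.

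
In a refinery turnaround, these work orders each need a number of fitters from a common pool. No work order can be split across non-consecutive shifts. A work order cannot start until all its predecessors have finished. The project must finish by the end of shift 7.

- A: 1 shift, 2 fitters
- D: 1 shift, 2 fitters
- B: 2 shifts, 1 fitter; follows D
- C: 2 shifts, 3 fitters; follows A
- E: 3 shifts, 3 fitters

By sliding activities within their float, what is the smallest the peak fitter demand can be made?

Early-start (A@1, D@1, B@2, C@2, E@1) gives peak 7: s1:7  s2:7  s3:7  s4:0  s5:0  s6:0  s7:0.
Shift E→4.
Schedule A@1, D@1, B@2, C@2, E@4: s1:4  s2:4  s3:4  s4:3  s5:3  s6:3  s7:0 — peak 4.

4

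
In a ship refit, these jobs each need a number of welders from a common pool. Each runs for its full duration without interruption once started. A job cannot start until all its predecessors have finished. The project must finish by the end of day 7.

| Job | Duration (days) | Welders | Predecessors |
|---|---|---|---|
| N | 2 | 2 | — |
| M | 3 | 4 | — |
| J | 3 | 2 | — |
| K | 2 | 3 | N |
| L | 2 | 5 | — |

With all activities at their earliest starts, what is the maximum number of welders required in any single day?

Early-start schedule: N@1, M@1, J@1, K@3, L@1.
Load per day: day 1: 13, day 2: 13, day 3: 9, day 4: 3, day 5: 0, day 6: 0, day 7: 0.
Peak is 13.

13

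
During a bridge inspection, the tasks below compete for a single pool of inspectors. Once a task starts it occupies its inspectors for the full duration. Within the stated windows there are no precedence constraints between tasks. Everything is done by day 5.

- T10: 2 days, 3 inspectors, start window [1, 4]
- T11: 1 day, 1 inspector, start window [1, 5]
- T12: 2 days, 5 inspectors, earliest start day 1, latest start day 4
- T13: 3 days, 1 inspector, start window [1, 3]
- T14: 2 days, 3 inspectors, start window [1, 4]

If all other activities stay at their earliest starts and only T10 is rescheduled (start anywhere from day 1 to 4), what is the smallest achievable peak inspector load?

T10@1: d1:13  d2:12  d3:1  d4:0  d5:0 → peak 13
T10@2: d1:10  d2:12  d3:4  d4:0  d5:0 → peak 12
T10@3: d1:10  d2:9  d3:4  d4:3  d5:0 → peak 10
T10@4: d1:10  d2:9  d3:1  d4:3  d5:3 → peak 10
Best is T10@3, peak 10.

10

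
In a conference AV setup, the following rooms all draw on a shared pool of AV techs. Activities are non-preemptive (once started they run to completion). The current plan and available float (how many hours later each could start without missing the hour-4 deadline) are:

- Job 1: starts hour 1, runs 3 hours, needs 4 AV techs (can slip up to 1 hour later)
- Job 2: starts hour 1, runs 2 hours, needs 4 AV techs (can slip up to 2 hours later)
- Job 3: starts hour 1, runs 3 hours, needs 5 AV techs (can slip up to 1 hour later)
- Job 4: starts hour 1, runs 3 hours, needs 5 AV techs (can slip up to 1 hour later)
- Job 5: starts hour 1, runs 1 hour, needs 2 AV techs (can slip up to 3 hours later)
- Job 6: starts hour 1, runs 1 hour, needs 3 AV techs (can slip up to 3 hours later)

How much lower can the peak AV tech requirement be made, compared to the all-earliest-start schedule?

Early-start peak: h1:23  h2:18  h3:14  h4:0 ⇒ 23.
Leveled (Job 1@1, Job 2@1, Job 3@1, Job 4@1, Job 5@3, Job 6@4): h1:18  h2:18  h3:16  h4:3 ⇒ 18.
Reduction 23 − 18 = 5.

5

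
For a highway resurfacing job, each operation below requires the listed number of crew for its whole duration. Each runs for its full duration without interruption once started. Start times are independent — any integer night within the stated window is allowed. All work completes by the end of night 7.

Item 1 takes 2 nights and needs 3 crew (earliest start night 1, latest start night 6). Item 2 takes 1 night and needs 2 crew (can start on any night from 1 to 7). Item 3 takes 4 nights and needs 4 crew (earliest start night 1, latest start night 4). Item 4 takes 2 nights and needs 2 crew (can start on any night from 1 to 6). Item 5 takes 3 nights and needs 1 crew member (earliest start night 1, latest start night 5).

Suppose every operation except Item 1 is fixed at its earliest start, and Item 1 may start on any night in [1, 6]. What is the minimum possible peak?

Item 1@1: n1:12  n2:10  n3:5  n4:4  n5:0  n6:0  n7:0 → peak 12
Item 1@2: n1:9  n2:10  n3:8  n4:4  n5:0  n6:0  n7:0 → peak 10
Item 1@3: n1:9  n2:7  n3:8  n4:7  n5:0  n6:0  n7:0 → peak 9
Item 1@4: n1:9  n2:7  n3:5  n4:7  n5:3  n6:0  n7:0 → peak 9
Item 1@5: n1:9  n2:7  n3:5  n4:4  n5:3  n6:3  n7:0 → peak 9
Item 1@6: n1:9  n2:7  n3:5  n4:4  n5:0  n6:3  n7:3 → peak 9
Best is Item 1@3, peak 9.

9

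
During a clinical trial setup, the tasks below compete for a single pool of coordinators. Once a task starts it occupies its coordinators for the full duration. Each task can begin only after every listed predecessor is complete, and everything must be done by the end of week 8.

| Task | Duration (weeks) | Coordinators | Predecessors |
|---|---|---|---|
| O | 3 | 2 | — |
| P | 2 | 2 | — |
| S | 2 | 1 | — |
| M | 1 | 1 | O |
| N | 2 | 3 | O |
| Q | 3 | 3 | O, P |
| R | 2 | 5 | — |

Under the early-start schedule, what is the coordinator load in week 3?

2

At early start, week 3 has: O.
Demand: 2 = 2.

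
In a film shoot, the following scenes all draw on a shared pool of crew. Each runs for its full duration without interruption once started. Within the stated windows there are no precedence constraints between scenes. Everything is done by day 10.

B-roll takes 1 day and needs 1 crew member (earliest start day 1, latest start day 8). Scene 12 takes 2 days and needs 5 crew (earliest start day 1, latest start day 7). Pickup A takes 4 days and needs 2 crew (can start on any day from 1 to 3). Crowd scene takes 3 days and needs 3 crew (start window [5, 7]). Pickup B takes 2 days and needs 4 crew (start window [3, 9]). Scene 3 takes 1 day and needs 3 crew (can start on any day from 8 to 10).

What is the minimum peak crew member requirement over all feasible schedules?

Early-start (B-roll@1, Scene 12@1, Pickup A@1, Crowd scene@5, Pickup B@3, Scene 3@8) gives peak 8: d1:8  d2:7  d3:6  d4:6  d5:3  d6:3  d7:3  d8:3  d9:0  d10:0.
Shift B-roll→3, Pickup A→3, Pickup B→8, Scene 3→10.
Schedule B-roll@3, Scene 12@1, Pickup A@3, Crowd scene@5, Pickup B@8, Scene 3@10: d1:5  d2:5  d3:3  d4:2  d5:5  d6:5  d7:3  d8:4  d9:4  d10:3 — peak 5.

5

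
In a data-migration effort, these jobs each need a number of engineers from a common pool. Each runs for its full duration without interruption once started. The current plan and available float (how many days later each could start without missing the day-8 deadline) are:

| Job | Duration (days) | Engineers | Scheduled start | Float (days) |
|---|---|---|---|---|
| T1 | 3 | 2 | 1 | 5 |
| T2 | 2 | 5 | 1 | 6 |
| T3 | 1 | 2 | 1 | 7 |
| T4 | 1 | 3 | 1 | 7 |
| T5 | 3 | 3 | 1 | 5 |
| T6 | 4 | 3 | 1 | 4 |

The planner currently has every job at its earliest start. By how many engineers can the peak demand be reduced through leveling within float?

12

Early-start peak: d1:18  d2:13  d3:8  d4:3  d5:0  d6:0  d7:0  d8:0 ⇒ 18.
Leveled (T1@1, T2@7, T3@1, T4@2, T5@4, T6@3): d1:4  d2:5  d3:5  d4:6  d5:6  d6:6  d7:5  d8:5 ⇒ 6.
Reduction 18 − 6 = 12.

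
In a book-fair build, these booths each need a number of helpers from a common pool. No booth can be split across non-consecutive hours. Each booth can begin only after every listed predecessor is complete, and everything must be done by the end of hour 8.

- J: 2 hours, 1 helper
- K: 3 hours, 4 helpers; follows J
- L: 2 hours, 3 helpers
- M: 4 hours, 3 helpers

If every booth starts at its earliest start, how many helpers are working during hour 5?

At early start, hour 5 has: K.
Demand: 4 = 4.

4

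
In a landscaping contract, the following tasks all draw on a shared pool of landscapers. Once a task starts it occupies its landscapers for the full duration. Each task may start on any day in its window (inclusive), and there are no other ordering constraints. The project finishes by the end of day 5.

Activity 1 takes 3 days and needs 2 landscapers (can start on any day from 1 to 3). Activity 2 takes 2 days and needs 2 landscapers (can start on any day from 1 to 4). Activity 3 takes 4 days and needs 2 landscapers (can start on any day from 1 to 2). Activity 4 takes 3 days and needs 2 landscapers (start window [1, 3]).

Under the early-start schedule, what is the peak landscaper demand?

Early-start schedule: Activity 1@1, Activity 2@1, Activity 3@1, Activity 4@1.
Load per day: day 1: 8, day 2: 8, day 3: 6, day 4: 2, day 5: 0.
Peak is 8.

8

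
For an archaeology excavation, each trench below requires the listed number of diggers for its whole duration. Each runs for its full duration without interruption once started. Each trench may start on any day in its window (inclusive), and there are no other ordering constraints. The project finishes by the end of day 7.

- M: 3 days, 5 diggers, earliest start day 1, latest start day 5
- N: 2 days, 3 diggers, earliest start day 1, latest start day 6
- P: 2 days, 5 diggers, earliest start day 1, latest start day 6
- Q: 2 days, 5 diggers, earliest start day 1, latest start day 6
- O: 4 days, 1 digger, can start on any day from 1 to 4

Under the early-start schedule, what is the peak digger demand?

19

Early-start schedule: M@1, N@1, P@1, Q@1, O@1.
Load per day: day 1: 19, day 2: 19, day 3: 6, day 4: 1, day 5: 0, day 6: 0, day 7: 0.
Peak is 19.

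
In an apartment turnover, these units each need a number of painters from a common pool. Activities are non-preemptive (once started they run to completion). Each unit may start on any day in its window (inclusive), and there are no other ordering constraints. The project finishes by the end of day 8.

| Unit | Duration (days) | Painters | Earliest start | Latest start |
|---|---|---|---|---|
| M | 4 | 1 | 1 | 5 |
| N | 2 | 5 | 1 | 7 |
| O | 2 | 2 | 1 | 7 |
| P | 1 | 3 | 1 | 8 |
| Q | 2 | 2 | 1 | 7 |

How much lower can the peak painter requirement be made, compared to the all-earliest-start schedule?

8

Early-start peak: d1:13  d2:10  d3:1  d4:1  d5:0  d6:0  d7:0  d8:0 ⇒ 13.
Leveled (M@1, N@5, O@1, P@3, Q@1): d1:5  d2:5  d3:4  d4:1  d5:5  d6:5  d7:0  d8:0 ⇒ 5.
Reduction 13 − 5 = 8.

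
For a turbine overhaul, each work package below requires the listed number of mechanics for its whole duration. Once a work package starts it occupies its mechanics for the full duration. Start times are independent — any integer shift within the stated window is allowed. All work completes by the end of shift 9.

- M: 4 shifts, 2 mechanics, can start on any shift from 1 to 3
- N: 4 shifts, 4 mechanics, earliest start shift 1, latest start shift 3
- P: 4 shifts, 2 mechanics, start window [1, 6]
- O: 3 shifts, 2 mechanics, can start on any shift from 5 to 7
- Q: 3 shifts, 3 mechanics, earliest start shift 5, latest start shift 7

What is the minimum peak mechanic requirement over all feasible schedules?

Early-start (M@1, N@1, P@1, O@5, Q@5) gives peak 8: s1:8  s2:8  s3:8  s4:8  s5:5  s6:5  s7:5  s8:0  s9:0.
Shift P→5.
Schedule M@1, N@1, P@5, O@5, Q@5: s1:6  s2:6  s3:6  s4:6  s5:7  s6:7  s7:7  s8:2  s9:0 — peak 7.

7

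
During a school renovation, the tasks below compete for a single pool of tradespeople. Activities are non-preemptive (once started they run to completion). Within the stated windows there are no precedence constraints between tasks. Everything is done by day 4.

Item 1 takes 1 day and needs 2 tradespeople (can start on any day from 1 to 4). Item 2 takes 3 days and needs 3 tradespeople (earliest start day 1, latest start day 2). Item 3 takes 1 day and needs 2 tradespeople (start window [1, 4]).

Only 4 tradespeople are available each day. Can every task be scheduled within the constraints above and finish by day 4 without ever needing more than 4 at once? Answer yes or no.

yes

Schedule Item 1@1, Item 2@2, Item 3@1: d1:4  d2:3  d3:3  d4:3 — peak 4 ≤ 4.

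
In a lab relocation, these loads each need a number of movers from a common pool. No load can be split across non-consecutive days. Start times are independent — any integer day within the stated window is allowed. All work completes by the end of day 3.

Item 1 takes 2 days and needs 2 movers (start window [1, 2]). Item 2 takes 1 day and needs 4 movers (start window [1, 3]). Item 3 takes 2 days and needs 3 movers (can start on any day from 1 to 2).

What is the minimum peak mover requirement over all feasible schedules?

5

Early-start (Item 1@1, Item 2@1, Item 3@1) gives peak 9: d1:9  d2:5  d3:0.
Shift Item 2→3.
Schedule Item 1@1, Item 2@3, Item 3@1: d1:5  d2:5  d3:4 — peak 5.
Total mover-days = 14 over 3 days ⇒ peak ≥ ⌈14/3⌉ = 5, so 5 is optimal.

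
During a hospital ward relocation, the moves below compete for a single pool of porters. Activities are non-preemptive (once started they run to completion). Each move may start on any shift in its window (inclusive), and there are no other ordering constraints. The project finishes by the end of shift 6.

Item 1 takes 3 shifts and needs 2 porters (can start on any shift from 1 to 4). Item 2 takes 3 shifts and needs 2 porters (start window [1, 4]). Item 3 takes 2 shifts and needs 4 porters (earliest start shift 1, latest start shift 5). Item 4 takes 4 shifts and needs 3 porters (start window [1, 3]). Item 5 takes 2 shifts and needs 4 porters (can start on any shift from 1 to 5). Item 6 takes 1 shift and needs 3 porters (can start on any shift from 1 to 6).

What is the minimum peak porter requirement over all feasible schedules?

Early-start (Item 1@1, Item 2@1, Item 3@1, Item 4@1, Item 5@1, Item 6@1) gives peak 18: s1:18  s2:15  s3:7  s4:3  s5:0  s6:0.
Shift Item 4→3, Item 5→4, Item 6→6.
Schedule Item 1@1, Item 2@1, Item 3@1, Item 4@3, Item 5@4, Item 6@6: s1:8  s2:8  s3:7  s4:7  s5:7  s6:6 — peak 8.
Total porter-shifts = 43 over 6 shifts ⇒ peak ≥ ⌈43/6⌉ = 8, so 8 is optimal.

8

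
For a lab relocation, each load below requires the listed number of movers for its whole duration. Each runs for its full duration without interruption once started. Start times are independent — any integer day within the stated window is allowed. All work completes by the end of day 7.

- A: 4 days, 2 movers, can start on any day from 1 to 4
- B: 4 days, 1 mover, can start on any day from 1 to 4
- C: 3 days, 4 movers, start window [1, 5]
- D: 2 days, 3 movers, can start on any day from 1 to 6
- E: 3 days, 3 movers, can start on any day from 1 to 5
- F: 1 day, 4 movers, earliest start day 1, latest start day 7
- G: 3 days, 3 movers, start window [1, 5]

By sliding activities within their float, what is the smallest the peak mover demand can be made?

8

Early-start (A@1, B@1, C@1, D@1, E@1, F@1, G@1) gives peak 20: d1:20  d2:16  d3:13  d4:3  d5:0  d6:0  d7:0.
Shift B→3, C→4, F→7, G→5.
Schedule A@1, B@3, C@4, D@1, E@1, F@7, G@5: d1:8  d2:8  d3:6  d4:7  d5:8  d6:8  d7:7 — peak 8.
Total mover-days = 52 over 7 days ⇒ peak ≥ ⌈52/7⌉ = 8, so 8 is optimal.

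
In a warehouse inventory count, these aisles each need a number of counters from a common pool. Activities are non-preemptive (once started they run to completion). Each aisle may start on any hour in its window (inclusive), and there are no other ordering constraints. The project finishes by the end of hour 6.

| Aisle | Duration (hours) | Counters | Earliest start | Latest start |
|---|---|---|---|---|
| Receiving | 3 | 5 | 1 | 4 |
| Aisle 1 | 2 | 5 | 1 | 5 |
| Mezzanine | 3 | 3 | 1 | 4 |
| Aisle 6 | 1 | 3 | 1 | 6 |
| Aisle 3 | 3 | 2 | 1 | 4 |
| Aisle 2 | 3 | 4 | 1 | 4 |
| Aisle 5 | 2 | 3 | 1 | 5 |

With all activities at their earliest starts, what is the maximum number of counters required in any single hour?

Early-start schedule: Receiving@1, Aisle 1@1, Mezzanine@1, Aisle 6@1, Aisle 3@1, Aisle 2@1, Aisle 5@1.
Load per hour: hour 1: 25, hour 2: 22, hour 3: 14, hour 4: 0, hour 5: 0, hour 6: 0.
Peak is 25.

25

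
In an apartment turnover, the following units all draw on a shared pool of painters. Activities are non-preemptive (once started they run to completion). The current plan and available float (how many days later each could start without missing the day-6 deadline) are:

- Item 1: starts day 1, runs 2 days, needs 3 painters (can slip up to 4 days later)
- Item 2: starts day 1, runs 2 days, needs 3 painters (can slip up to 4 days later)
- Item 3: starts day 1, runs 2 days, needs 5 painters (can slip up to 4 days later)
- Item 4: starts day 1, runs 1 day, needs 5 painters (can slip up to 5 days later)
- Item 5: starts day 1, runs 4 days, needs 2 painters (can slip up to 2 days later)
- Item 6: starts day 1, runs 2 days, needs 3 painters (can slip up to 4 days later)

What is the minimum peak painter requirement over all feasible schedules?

8

Early-start (Item 1@1, Item 2@1, Item 3@1, Item 4@1, Item 5@1, Item 6@1) gives peak 21: d1:21  d2:16  d3:2  d4:2  d5:0  d6:0.
Shift Item 3→3, Item 4→5, Item 6→5.
Schedule Item 1@1, Item 2@1, Item 3@3, Item 4@5, Item 5@1, Item 6@5: d1:8  d2:8  d3:7  d4:7  d5:8  d6:3 — peak 8.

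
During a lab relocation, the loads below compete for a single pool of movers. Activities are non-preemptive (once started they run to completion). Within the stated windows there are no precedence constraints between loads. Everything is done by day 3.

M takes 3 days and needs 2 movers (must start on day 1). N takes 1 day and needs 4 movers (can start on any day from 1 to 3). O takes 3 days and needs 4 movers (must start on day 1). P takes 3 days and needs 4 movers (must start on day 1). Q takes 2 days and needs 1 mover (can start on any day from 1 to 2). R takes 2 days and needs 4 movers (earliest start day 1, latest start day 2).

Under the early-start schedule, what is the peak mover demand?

19

Early-start schedule: M@1, N@1, O@1, P@1, Q@1, R@1.
Load per day: day 1: 19, day 2: 15, day 3: 10.
Peak is 19.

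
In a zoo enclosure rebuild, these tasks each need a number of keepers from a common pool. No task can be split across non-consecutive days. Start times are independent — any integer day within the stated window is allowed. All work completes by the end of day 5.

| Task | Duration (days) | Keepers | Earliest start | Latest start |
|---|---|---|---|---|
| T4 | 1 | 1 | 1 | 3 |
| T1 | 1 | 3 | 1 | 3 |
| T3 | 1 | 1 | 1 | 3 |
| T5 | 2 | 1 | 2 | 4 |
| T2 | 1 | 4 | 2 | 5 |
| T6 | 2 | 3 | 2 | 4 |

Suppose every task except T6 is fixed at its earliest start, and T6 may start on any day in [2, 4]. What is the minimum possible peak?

T6@2: d1:5  d2:8  d3:4  d4:0  d5:0 → peak 8
T6@3: d1:5  d2:5  d3:4  d4:3  d5:0 → peak 5
T6@4: d1:5  d2:5  d3:1  d4:3  d5:3 → peak 5
Best is T6@3, peak 5.

5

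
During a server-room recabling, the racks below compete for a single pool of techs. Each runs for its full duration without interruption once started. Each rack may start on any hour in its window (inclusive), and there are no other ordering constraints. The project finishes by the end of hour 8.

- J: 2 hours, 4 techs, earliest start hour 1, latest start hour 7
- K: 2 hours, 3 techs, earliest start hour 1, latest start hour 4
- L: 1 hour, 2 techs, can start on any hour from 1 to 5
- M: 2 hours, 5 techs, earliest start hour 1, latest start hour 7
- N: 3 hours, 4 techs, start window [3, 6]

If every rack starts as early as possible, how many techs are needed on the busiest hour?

14

Early-start schedule: J@1, K@1, L@1, M@1, N@3.
Load per hour: hour 1: 14, hour 2: 12, hour 3: 4, hour 4: 4, hour 5: 4, hour 6: 0, hour 7: 0, hour 8: 0.
Peak is 14.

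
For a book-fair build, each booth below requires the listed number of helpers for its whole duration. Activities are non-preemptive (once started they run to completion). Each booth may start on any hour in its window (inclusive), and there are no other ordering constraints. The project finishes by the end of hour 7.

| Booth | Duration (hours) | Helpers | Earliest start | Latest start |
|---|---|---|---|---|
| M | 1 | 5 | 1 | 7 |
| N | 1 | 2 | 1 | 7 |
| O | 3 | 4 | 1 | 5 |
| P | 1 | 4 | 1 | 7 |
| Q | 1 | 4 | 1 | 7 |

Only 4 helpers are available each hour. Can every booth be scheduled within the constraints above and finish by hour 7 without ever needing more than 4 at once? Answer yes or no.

The minimum achievable peak is 5; 4 < 5, so no feasible schedule stays within the cap.

no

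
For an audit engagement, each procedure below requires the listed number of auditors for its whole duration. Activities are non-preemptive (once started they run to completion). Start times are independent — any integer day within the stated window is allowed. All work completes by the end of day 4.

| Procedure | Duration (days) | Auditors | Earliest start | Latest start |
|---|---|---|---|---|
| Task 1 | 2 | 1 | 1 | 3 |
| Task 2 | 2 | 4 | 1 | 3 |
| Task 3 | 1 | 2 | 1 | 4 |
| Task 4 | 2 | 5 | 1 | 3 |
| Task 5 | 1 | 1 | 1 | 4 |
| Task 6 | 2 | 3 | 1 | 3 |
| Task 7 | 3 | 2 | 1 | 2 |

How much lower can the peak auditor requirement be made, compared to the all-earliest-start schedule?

9

Early-start peak: d1:18  d2:15  d3:2  d4:0 ⇒ 18.
Leveled (Task 1@1, Task 2@3, Task 3@1, Task 4@1, Task 5@1, Task 6@3, Task 7@2): d1:9  d2:8  d3:9  d4:9 ⇒ 9.
Reduction 18 − 9 = 9.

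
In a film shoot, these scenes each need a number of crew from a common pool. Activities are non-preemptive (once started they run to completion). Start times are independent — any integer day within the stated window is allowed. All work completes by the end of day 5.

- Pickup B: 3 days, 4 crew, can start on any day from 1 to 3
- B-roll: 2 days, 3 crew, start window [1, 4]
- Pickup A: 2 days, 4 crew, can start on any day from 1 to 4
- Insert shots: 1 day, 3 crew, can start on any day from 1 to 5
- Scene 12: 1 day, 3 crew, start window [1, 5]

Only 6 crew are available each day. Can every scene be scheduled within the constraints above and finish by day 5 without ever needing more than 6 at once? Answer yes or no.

Total crew member-days = 32; over 5 days the average is 32/5 > 6, so some day must exceed 6.

no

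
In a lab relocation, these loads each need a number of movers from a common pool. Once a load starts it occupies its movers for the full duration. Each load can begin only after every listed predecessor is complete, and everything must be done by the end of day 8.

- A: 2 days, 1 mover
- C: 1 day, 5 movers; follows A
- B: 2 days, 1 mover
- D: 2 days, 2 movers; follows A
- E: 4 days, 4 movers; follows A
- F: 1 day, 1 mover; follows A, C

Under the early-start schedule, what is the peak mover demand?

11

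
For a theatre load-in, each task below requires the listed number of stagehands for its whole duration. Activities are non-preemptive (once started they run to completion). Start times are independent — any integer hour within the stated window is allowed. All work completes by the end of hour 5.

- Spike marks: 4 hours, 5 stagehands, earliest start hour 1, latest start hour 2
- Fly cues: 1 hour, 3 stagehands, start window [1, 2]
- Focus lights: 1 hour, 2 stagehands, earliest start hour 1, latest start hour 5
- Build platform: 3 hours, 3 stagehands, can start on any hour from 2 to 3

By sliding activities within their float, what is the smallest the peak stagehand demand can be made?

8

Early-start (Spike marks@1, Fly cues@1, Focus lights@1, Build platform@2) gives peak 10: h1:10  h2:8  h3:8  h4:8  h5:0.
Shift Focus lights→2, Build platform→3.
Schedule Spike marks@1, Fly cues@1, Focus lights@2, Build platform@3: h1:8  h2:7  h3:8  h4:8  h5:3 — peak 8.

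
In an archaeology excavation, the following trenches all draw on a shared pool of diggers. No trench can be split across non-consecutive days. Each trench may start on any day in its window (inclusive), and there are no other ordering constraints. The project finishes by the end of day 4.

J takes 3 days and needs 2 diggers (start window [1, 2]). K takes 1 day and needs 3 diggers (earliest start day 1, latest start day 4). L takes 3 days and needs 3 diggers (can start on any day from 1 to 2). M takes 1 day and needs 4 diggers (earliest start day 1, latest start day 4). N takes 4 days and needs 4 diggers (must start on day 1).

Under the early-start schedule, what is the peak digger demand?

16

Early-start schedule: J@1, K@1, L@1, M@1, N@1.
Load per day: day 1: 16, day 2: 9, day 3: 9, day 4: 4.
Peak is 16.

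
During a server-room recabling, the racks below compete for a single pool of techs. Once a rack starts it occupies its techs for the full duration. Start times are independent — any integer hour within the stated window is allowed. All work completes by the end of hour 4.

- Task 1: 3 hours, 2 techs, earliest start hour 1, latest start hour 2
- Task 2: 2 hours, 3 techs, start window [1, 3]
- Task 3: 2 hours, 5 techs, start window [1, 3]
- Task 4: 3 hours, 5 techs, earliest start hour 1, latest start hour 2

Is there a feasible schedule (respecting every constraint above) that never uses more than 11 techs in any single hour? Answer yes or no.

The minimum achievable peak is 12; 11 < 12, so no feasible schedule stays within the cap.

no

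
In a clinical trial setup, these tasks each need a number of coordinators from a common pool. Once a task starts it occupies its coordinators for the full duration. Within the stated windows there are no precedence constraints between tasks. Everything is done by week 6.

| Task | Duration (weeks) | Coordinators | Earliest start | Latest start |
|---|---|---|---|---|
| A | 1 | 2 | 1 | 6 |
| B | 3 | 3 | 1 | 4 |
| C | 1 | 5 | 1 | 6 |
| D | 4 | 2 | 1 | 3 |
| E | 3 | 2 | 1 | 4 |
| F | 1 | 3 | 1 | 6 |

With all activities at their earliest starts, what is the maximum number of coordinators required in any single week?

Early-start schedule: A@1, B@1, C@1, D@1, E@1, F@1.
Load per week: week 1: 17, week 2: 7, week 3: 7, week 4: 2, week 5: 0, week 6: 0.
Peak is 17.

17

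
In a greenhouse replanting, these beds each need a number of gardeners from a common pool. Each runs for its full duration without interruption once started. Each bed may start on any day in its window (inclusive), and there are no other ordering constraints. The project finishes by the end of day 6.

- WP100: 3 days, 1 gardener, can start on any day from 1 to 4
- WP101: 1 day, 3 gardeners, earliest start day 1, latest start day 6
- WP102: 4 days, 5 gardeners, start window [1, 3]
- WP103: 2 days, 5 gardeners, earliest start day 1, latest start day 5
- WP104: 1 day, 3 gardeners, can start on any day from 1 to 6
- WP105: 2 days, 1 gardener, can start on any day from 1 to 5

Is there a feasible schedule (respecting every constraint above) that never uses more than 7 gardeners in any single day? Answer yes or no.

no

The minimum achievable peak is 8; 7 < 8, so no feasible schedule stays within the cap.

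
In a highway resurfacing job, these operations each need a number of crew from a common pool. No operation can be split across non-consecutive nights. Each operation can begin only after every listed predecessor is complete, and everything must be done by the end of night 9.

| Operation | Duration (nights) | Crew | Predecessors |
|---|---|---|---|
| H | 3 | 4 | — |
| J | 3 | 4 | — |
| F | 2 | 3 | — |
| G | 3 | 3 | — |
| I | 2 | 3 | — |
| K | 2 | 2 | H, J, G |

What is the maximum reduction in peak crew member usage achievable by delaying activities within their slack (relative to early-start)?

Early-start peak: n1:17  n2:17  n3:11  n4:2  n5:2  n6:0  n7:0  n8:0  n9:0 ⇒ 17.
Leveled (H@1, J@4, F@1, G@3, I@6, K@7): n1:7  n2:7  n3:7  n4:7  n5:7  n6:7  n7:5  n8:2  n9:0 ⇒ 7.
Reduction 17 − 7 = 10.

10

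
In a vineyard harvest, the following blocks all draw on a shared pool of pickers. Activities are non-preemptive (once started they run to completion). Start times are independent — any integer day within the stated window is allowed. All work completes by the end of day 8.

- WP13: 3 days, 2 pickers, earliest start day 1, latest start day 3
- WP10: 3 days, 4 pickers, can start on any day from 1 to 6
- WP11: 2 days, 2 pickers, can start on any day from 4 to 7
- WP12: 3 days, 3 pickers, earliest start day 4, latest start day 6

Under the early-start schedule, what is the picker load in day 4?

5

At early start, day 4 has: WP11, WP12.
Demand: 2 + 3 = 5.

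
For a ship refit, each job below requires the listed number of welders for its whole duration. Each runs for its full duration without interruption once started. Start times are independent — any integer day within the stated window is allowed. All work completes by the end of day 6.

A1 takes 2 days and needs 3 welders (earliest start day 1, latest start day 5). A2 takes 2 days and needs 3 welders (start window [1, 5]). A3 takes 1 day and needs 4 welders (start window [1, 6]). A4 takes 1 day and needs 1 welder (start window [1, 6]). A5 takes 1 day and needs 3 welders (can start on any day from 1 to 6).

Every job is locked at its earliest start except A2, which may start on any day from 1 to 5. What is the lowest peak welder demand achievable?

A2@1: d1:14  d2:6  d3:0  d4:0  d5:0  d6:0 → peak 14
A2@2: d1:11  d2:6  d3:3  d4:0  d5:0  d6:0 → peak 11
A2@3: d1:11  d2:3  d3:3  d4:3  d5:0  d6:0 → peak 11
A2@4: d1:11  d2:3  d3:0  d4:3  d5:3  d6:0 → peak 11
A2@5: d1:11  d2:3  d3:0  d4:0  d5:3  d6:3 → peak 11
Best is A2@2, peak 11.

11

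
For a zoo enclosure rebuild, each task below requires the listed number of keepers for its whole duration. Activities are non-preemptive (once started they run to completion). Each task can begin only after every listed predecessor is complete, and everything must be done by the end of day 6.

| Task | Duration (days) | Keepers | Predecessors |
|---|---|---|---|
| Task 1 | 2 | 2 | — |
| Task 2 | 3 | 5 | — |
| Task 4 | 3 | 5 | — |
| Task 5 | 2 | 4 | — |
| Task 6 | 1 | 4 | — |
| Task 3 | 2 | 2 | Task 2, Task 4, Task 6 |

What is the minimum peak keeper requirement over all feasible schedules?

Early-start (Task 1@1, Task 2@1, Task 4@1, Task 5@1, Task 6@1, Task 3@4) gives peak 20: d1:20  d2:16  d3:10  d4:2  d5:2  d6:0.
Shift Task 1→4, Task 5→4, Task 6→4, Task 3→5.
Schedule Task 1@4, Task 2@1, Task 4@1, Task 5@4, Task 6@4, Task 3@5: d1:10  d2:10  d3:10  d4:10  d5:8  d6:2 — peak 10.

10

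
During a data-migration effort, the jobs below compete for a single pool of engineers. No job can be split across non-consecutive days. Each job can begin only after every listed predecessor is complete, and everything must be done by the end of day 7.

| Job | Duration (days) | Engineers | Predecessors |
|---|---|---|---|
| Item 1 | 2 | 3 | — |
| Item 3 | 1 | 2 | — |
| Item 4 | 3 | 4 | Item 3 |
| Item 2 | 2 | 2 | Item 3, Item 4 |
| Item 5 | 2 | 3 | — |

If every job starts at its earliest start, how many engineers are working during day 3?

4

At early start, day 3 has: Item 4.
Demand: 4 = 4.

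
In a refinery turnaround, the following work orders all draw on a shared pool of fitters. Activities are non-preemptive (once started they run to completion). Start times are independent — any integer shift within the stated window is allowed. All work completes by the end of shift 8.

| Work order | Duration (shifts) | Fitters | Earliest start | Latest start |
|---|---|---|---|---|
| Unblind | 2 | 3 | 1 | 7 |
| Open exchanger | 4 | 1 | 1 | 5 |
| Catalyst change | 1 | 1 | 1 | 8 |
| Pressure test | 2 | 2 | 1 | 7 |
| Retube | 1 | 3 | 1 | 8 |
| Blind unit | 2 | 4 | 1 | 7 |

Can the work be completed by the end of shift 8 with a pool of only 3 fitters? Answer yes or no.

no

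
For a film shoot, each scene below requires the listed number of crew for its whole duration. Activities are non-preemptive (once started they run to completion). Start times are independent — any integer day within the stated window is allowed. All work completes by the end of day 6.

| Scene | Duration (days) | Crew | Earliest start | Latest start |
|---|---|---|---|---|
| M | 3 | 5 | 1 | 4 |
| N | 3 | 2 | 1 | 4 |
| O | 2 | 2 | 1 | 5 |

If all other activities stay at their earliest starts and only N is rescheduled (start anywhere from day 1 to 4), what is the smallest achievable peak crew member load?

N@1: d1:9  d2:9  d3:7  d4:0  d5:0  d6:0 → peak 9
N@2: d1:7  d2:9  d3:7  d4:2  d5:0  d6:0 → peak 9
N@3: d1:7  d2:7  d3:7  d4:2  d5:2  d6:0 → peak 7
N@4: d1:7  d2:7  d3:5  d4:2  d5:2  d6:2 → peak 7
Best is N@3, peak 7.

7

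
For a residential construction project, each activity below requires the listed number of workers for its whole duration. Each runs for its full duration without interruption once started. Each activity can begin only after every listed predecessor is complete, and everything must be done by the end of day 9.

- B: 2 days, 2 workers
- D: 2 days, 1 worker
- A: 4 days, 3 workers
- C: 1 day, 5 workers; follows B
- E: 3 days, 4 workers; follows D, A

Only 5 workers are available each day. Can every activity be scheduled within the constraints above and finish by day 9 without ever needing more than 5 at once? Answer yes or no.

Schedule B@1, D@3, A@1, C@5, E@6: d1:5  d2:5  d3:4  d4:4  d5:5  d6:4  d7:4  d8:4  d9:0 — peak 5 ≤ 5.

yes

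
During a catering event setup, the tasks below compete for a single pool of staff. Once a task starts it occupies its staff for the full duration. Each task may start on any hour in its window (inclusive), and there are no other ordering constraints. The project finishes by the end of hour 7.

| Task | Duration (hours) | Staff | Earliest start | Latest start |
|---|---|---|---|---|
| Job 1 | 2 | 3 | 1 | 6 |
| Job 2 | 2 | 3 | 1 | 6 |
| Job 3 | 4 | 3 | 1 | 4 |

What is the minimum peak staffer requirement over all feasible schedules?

6

Early-start (Job 1@1, Job 2@1, Job 3@1) gives peak 9: h1:9  h2:9  h3:3  h4:3  h5:0  h6:0  h7:0.
Shift Job 3→3.
Schedule Job 1@1, Job 2@1, Job 3@3: h1:6  h2:6  h3:3  h4:3  h5:3  h6:3  h7:0 — peak 6.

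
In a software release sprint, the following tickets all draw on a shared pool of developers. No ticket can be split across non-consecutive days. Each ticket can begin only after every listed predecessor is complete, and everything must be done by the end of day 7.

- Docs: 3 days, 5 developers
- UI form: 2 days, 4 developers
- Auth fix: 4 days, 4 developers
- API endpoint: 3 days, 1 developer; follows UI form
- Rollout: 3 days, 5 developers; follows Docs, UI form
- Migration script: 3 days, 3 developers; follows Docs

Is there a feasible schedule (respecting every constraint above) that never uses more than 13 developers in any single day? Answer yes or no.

Schedule Docs@1, UI form@1, Auth fix@1, API endpoint@3, Rollout@4, Migration script@4: d1:13  d2:13  d3:10  d4:13  d5:9  d6:8  d7:0 — peak 13 ≤ 13.

yes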